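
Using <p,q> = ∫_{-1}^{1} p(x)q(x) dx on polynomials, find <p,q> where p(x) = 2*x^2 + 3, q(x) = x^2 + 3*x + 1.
<p,q> = 152/15

Expand the product: p(x)·q(x) = 2*x^4 + 6*x^3 + 5*x^2 + 9*x + 3.
∫_{-1}^{1} of each monomial x^k gives [2/(k+1) if k even, 0 if k odd]. Integrating term-by-term (or equivalently evaluating the antiderivative F(x) = 2*x^5/5 + 3*x^4/2 + 5*x^3/3 + 9*x^2/2 + 3*x at the endpoints):
  F(1) − F(−1) = 166/15 − (14/15) = 152/15.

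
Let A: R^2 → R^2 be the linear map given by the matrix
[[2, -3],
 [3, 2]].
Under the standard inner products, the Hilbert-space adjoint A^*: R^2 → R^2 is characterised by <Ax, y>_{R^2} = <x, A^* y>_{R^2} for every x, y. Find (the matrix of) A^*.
A^* = A^T =
[[2, 3],
 [-3, 2]]

For real matrices with standard dot products, the defining identity <Ax, y> = <x, A^* y> gives (Ax)^T y = x^T (A^*) y, i.e. x^T A^T y = x^T (A^*) y. Since this holds for all x, y, we must have A^* = A^T. Therefore
A^* =
[[2, 3],
 [-3, 2]].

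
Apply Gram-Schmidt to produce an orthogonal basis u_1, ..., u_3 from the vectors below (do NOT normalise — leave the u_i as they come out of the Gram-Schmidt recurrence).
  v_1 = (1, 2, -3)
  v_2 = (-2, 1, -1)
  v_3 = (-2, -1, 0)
Orthogonal basis:
  u_1 = (1, 2, -3)
  u_2 = (-31/14, 4/7, -5/14)
  u_3 = (-3/25, -21/25, -3/5)

Apply the Gram-Schmidt recurrence
  u_1 = v_1
  u_i = v_i − Σ_{j<i} ((v_i · u_j) / (u_j · u_j)) · u_j.

Step by step this gives:
  u_1 = (1, 2, -3)
  u_2 = (-31/14, 4/7, -5/14)
  u_3 = (-3/25, -21/25, -3/5)

Orthogonality check:
  u_2 · u_1 = 0 (should be 0)
  u_3 · u_1 = 0 (should be 0)
  u_3 · u_2 = 0 (should be 0)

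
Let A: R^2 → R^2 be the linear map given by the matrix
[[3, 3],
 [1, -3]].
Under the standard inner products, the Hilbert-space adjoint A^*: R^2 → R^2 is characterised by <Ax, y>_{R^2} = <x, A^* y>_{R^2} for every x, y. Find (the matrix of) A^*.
A^* = A^T =
[[3, 1],
 [3, -3]]

For real matrices with standard dot products, the defining identity <Ax, y> = <x, A^* y> gives (Ax)^T y = x^T (A^*) y, i.e. x^T A^T y = x^T (A^*) y. Since this holds for all x, y, we must have A^* = A^T. Therefore
A^* =
[[3, 1],
 [3, -3]].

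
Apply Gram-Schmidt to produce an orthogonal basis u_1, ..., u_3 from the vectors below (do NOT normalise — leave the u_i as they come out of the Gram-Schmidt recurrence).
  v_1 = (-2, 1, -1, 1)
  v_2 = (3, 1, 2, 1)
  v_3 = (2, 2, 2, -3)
Orthogonal basis:
  u_1 = (-2, 1, -1, 1)
  u_2 = (9/7, 13/7, 8/7, 13/7)
  u_3 = (-9/23, 56/23, 15/23, -59/23)

Apply the Gram-Schmidt recurrence
  u_1 = v_1
  u_i = v_i − Σ_{j<i} ((v_i · u_j) / (u_j · u_j)) · u_j.

Step by step this gives:
  u_1 = (-2, 1, -1, 1)
  u_2 = (9/7, 13/7, 8/7, 13/7)
  u_3 = (-9/23, 56/23, 15/23, -59/23)

Orthogonality check:
  u_2 · u_1 = 0 (should be 0)
  u_3 · u_1 = 0 (should be 0)
  u_3 · u_2 = 0 (should be 0)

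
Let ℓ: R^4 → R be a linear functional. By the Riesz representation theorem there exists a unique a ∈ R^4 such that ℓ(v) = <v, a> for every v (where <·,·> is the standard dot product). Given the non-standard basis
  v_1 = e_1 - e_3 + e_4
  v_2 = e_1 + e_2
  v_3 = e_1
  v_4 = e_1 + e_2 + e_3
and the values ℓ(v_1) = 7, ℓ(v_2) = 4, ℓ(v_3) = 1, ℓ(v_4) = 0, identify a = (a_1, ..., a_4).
a = (1, 3, -4, 2)

Write a = (a_1, ..., a_4) in the standard basis. For each basis vector v_i, ℓ(v_i) = <v_i, a> is a linear equation in the a_j's. Collect the n equations into a matrix system V a = ℓ, where row i of V is v_i (expressed in the standard basis). Since V is invertible (lower-triangular with 1s on the diagonal, up to permutation), solve by back-substitution:
  V =
[[1, 0, -1, 1],
 [1, 1, 0, 0],
 [1, 0, 0, 0],
 [1, 1, 1, 0]]
  V a = (7, 4, 1, 0)
Solving gives a = (1, 3, -4, 2).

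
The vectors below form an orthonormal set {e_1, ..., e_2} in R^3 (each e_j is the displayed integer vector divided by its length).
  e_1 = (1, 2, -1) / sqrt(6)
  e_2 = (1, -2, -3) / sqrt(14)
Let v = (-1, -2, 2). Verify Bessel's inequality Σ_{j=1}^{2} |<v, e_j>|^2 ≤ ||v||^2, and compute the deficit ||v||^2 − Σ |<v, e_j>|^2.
Σ |<v, e_j>|^2 = 185/21; ||v||^2 = 9; deficit = 4/21

Write each e_j = u_j / sqrt(<u_j, u_j>) where u_j is the displayed integer vector. Then <v, e_j> = <v, u_j> / sqrt(<u_j, u_j>), so |<v, e_j>|^2 = <v, u_j>^2 / <u_j, u_j>.
Coefficients: <v, e_1> = -7/sqrt(6), <v, e_2> = -3/sqrt(14).
Square and sum: Σ |<v, e_j>|^2 = 185/21.
Compute ||v||^2 = v·v = 9.
Deficit = 9 − 185/21 = 4/21 ≥ 0, confirming Bessel's inequality. (The deficit equals ||v − Σ <v,e_j> e_j||^2, the squared distance from v to span{e_j}.)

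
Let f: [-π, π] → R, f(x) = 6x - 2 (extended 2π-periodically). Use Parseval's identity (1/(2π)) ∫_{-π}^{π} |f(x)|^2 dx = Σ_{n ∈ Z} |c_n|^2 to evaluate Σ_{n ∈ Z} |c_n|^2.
Σ |c_n|^2 = 12π^2 + 4

Expand and integrate term by term over [-π, π]:
  ∫ (6x)^2 dx = 36·(2π^3/3); ∫ 2·6·(-2)·x dx = 0 (odd integrand); ∫ (-2)^2 dx = 4·2π.
So (1/(2π)) ∫_{-π}^{π} (6x - 2)^2 dx = 36π^2/3 + 4 = 12π^2 + 4.
Parseval ⇒ Σ |c_n|^2 = 12π^2 + 4.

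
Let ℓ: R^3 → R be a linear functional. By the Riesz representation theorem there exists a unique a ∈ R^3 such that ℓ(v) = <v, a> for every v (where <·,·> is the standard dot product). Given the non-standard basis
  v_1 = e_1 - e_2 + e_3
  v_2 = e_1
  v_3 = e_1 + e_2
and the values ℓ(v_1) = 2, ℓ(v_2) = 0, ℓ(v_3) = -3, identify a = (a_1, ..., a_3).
a = (0, -3, -1)

Write a = (a_1, ..., a_3) in the standard basis. For each basis vector v_i, ℓ(v_i) = <v_i, a> is a linear equation in the a_j's. Collect the n equations into a matrix system V a = ℓ, where row i of V is v_i (expressed in the standard basis). Since V is invertible (lower-triangular with 1s on the diagonal, up to permutation), solve by back-substitution:
  V =
[[1, -1, 1],
 [1, 0, 0],
 [1, 1, 0]]
  V a = (2, 0, -3)
Solving gives a = (0, -3, -1).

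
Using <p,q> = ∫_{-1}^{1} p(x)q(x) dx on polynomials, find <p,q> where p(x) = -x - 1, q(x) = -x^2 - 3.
<p,q> = 20/3

Expand the product: p(x)·q(x) = x^3 + x^2 + 3*x + 3.
∫_{-1}^{1} of each monomial x^k gives [2/(k+1) if k even, 0 if k odd]. Integrating term-by-term (or equivalently evaluating the antiderivative F(x) = x^4/4 + x^3/3 + 3*x^2/2 + 3*x at the endpoints):
  F(1) − F(−1) = 61/12 − (-19/12) = 20/3.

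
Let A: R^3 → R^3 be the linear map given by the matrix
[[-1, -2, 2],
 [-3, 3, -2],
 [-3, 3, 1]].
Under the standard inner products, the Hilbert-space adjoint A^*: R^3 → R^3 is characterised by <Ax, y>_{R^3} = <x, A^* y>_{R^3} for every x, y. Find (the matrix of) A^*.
A^* = A^T =
[[-1, -3, -3],
 [-2, 3, 3],
 [2, -2, 1]]

For real matrices with standard dot products, the defining identity <Ax, y> = <x, A^* y> gives (Ax)^T y = x^T (A^*) y, i.e. x^T A^T y = x^T (A^*) y. Since this holds for all x, y, we must have A^* = A^T. Therefore
A^* =
[[-1, -3, -3],
 [-2, 3, 3],
 [2, -2, 1]].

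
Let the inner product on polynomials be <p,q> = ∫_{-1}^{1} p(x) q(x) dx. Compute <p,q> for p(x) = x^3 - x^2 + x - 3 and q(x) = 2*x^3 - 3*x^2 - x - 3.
<p,q> = 2888/105

Expand the product: p(x)·q(x) = 2*x^6 - 5*x^5 + 4*x^4 - 11*x^3 + 11*x^2 + 9.
∫_{-1}^{1} of each monomial x^k gives [2/(k+1) if k even, 0 if k odd]. Integrating term-by-term (or equivalently evaluating the antiderivative F(x) = 2*x^7/7 - 5*x^6/6 + 4*x^5/5 - 11*x^4/4 + 11*x^3/3 + 9*x at the endpoints):
  F(1) − F(−1) = 4271/420 − (-2427/140) = 2888/105.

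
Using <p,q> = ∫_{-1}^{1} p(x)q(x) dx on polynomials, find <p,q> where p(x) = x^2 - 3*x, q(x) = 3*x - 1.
<p,q> = -20/3

Expand the product: p(x)·q(x) = 3*x^3 - 10*x^2 + 3*x.
∫_{-1}^{1} of each monomial x^k gives [2/(k+1) if k even, 0 if k odd]. Integrating term-by-term (or equivalently evaluating the antiderivative F(x) = 3*x^4/4 - 10*x^3/3 + 3*x^2/2 at the endpoints):
  F(1) − F(−1) = -13/12 − (67/12) = -20/3.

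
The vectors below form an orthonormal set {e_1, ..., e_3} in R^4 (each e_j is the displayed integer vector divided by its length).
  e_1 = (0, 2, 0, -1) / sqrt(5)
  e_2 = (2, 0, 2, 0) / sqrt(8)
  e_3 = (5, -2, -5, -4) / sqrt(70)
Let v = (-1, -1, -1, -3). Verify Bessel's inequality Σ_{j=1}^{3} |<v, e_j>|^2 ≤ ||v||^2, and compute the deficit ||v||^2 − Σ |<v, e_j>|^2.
Σ |<v, e_j>|^2 = 5; ||v||^2 = 12; deficit = 7

Write each e_j = u_j / sqrt(<u_j, u_j>) where u_j is the displayed integer vector. Then <v, e_j> = <v, u_j> / sqrt(<u_j, u_j>), so |<v, e_j>|^2 = <v, u_j>^2 / <u_j, u_j>.
Coefficients: <v, e_1> = 1/sqrt(5), <v, e_2> = -4/sqrt(8), <v, e_3> = 14/sqrt(70).
Square and sum: Σ |<v, e_j>|^2 = 5.
Compute ||v||^2 = v·v = 12.
Deficit = 12 − 5 = 7 ≥ 0, confirming Bessel's inequality. (The deficit equals ||v − Σ <v,e_j> e_j||^2, the squared distance from v to span{e_j}.)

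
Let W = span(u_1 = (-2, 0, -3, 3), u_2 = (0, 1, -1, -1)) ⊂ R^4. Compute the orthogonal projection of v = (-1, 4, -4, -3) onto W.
proj_W(v) = (-5/11, 11/3, -287/66, -197/66)

Set up U = [u_1 | ... | u_2] ∈ R^(4×2). The projector onto W = col(U) is P = U (U^T U)^(-1) U^T.
Compute U^T U =
  [22, 0]
  [0, 3],
and U^T v = (5, 11).
Solve U^T U · c = U^T v for the coefficients: c = (5/22, 11/3). The projection is proj_W(v) = U c.
Check: (v - proj_W(v)) · u_1 = 0  (should be 0).
Check: (v - proj_W(v)) · u_2 = 0  (should be 0).
Result: proj_W(v) = (-5/11, 11/3, -287/66, -197/66).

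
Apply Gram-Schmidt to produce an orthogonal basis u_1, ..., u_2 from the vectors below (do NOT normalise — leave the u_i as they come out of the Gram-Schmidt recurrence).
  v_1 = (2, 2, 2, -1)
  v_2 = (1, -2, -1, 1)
Orthogonal basis:
  u_1 = (2, 2, 2, -1)
  u_2 = (23/13, -16/13, -3/13, 8/13)

Apply the Gram-Schmidt recurrence
  u_1 = v_1
  u_i = v_i − Σ_{j<i} ((v_i · u_j) / (u_j · u_j)) · u_j.

Step by step this gives:
  u_1 = (2, 2, 2, -1)
  u_2 = (23/13, -16/13, -3/13, 8/13)

Orthogonality check:
  u_2 · u_1 = 0 (should be 0)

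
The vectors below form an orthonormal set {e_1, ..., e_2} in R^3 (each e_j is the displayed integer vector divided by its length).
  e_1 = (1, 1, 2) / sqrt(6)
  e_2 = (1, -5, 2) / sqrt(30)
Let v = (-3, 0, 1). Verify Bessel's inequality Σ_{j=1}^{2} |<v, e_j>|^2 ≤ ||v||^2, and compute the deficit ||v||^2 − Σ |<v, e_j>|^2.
Σ |<v, e_j>|^2 = 1/5; ||v||^2 = 10; deficit = 49/5

Write each e_j = u_j / sqrt(<u_j, u_j>) where u_j is the displayed integer vector. Then <v, e_j> = <v, u_j> / sqrt(<u_j, u_j>), so |<v, e_j>|^2 = <v, u_j>^2 / <u_j, u_j>.
Coefficients: <v, e_1> = -1/sqrt(6), <v, e_2> = -1/sqrt(30).
Square and sum: Σ |<v, e_j>|^2 = 1/5.
Compute ||v||^2 = v·v = 10.
Deficit = 10 − 1/5 = 49/5 ≥ 0, confirming Bessel's inequality. (The deficit equals ||v − Σ <v,e_j> e_j||^2, the squared distance from v to span{e_j}.)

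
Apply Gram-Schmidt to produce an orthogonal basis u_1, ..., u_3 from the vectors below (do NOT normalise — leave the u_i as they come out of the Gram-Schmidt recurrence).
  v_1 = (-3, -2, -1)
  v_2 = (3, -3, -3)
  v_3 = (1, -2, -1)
Orthogonal basis:
  u_1 = (-3, -2, -1)
  u_2 = (3, -3, -3)
  u_3 = (2/21, -8/21, 10/21)

Apply the Gram-Schmidt recurrence
  u_1 = v_1
  u_i = v_i − Σ_{j<i} ((v_i · u_j) / (u_j · u_j)) · u_j.

Step by step this gives:
  u_1 = (-3, -2, -1)
  u_2 = (3, -3, -3)
  u_3 = (2/21, -8/21, 10/21)

Orthogonality check:
  u_2 · u_1 = 0 (should be 0)
  u_3 · u_1 = 0 (should be 0)
  u_3 · u_2 = 0 (should be 0)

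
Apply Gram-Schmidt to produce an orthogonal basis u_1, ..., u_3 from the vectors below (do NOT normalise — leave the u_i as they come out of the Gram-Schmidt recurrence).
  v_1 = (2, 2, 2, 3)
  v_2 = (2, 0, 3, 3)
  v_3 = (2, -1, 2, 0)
Orthogonal basis:
  u_1 = (2, 2, 2, 3)
  u_2 = (4/21, -38/21, 25/21, 2/7)
  u_3 = (126/101, 15/101, 30/101, -114/101)

Apply the Gram-Schmidt recurrence
  u_1 = v_1
  u_i = v_i − Σ_{j<i} ((v_i · u_j) / (u_j · u_j)) · u_j.

Step by step this gives:
  u_1 = (2, 2, 2, 3)
  u_2 = (4/21, -38/21, 25/21, 2/7)
  u_3 = (126/101, 15/101, 30/101, -114/101)

Orthogonality check:
  u_2 · u_1 = 0 (should be 0)
  u_3 · u_1 = 0 (should be 0)
  u_3 · u_2 = 0 (should be 0)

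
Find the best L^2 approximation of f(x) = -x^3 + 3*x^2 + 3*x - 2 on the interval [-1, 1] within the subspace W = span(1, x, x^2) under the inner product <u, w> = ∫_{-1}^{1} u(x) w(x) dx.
g(x) = 3*x^2 + 12*x/5 - 2

The best approximation g ∈ W is the orthogonal projection of f onto W. Writing g = a_0 + a_1 x + a_2 x^2, the coefficients solve the normal equations G · a = b where
  G_{ij} = <φ_i, φ_j> and b_i = <f, φ_i>, with φ_0 = 1, φ_1 = x, φ_2 = x^2.
G =
  [2, 0, 2/3]
  [0, 2/3, 0]
  [2/3, 0, 2/5],
b = (-2, 8/5, -2/15).
Solving gives a_0 = -2, a_1 = 12/5, a_2 = 3, so
  g(x) = 3*x^2 + 12*x/5 - 2.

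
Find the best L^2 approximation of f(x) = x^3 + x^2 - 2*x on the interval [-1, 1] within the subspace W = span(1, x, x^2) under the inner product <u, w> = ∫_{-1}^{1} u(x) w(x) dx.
g(x) = x^2 - 7*x/5

The best approximation g ∈ W is the orthogonal projection of f onto W. Writing g = a_0 + a_1 x + a_2 x^2, the coefficients solve the normal equations G · a = b where
  G_{ij} = <φ_i, φ_j> and b_i = <f, φ_i>, with φ_0 = 1, φ_1 = x, φ_2 = x^2.
G =
  [2, 0, 2/3]
  [0, 2/3, 0]
  [2/3, 0, 2/5],
b = (2/3, -14/15, 2/5).
Solving gives a_0 = 0, a_1 = -7/5, a_2 = 1, so
  g(x) = x^2 - 7*x/5.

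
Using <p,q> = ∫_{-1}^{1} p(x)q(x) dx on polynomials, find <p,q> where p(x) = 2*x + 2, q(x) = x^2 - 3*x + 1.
<p,q> = 4/3

Expand the product: p(x)·q(x) = 2*x^3 - 4*x^2 - 4*x + 2.
∫_{-1}^{1} of each monomial x^k gives [2/(k+1) if k even, 0 if k odd]. Integrating term-by-term (or equivalently evaluating the antiderivative F(x) = x^4/2 - 4*x^3/3 - 2*x^2 + 2*x at the endpoints):
  F(1) − F(−1) = -5/6 − (-13/6) = 4/3.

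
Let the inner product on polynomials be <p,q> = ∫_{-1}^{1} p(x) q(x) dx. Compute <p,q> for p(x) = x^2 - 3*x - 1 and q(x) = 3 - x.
<p,q> = -2

Expand the product: p(x)·q(x) = -x^3 + 6*x^2 - 8*x - 3.
∫_{-1}^{1} of each monomial x^k gives [2/(k+1) if k even, 0 if k odd]. Integrating term-by-term (or equivalently evaluating the antiderivative F(x) = -x^4/4 + 2*x^3 - 4*x^2 - 3*x at the endpoints):
  F(1) − F(−1) = -21/4 − (-13/4) = -2.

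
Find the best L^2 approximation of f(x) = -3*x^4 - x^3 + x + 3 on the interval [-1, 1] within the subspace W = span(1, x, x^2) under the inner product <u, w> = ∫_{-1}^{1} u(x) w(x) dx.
g(x) = -18*x^2/7 + 2*x/5 + 114/35

The best approximation g ∈ W is the orthogonal projection of f onto W. Writing g = a_0 + a_1 x + a_2 x^2, the coefficients solve the normal equations G · a = b where
  G_{ij} = <φ_i, φ_j> and b_i = <f, φ_i>, with φ_0 = 1, φ_1 = x, φ_2 = x^2.
G =
  [2, 0, 2/3]
  [0, 2/3, 0]
  [2/3, 0, 2/5],
b = (24/5, 4/15, 8/7).
Solving gives a_0 = 114/35, a_1 = 2/5, a_2 = -18/7, so
  g(x) = -18*x^2/7 + 2*x/5 + 114/35.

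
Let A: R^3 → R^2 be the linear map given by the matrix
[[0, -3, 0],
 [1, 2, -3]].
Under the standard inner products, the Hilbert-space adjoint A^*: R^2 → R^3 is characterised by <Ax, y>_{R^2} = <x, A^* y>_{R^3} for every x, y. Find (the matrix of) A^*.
A^* = A^T =
[[0, 1],
 [-3, 2],
 [0, -3]]

For real matrices with standard dot products, the defining identity <Ax, y> = <x, A^* y> gives (Ax)^T y = x^T (A^*) y, i.e. x^T A^T y = x^T (A^*) y. Since this holds for all x, y, we must have A^* = A^T. Therefore
A^* =
[[0, 1],
 [-3, 2],
 [0, -3]].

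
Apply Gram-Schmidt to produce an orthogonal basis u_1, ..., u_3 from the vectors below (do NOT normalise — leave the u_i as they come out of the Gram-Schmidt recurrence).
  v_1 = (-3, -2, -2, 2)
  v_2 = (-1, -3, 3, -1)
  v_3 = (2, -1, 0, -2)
Orthogonal basis:
  u_1 = (-3, -2, -2, 2)
  u_2 = (-6/7, -61/21, 65/21, -23/21)
  u_3 = (420/419, -532/419, -539/419, -441/419)

Apply the Gram-Schmidt recurrence
  u_1 = v_1
  u_i = v_i − Σ_{j<i} ((v_i · u_j) / (u_j · u_j)) · u_j.

Step by step this gives:
  u_1 = (-3, -2, -2, 2)
  u_2 = (-6/7, -61/21, 65/21, -23/21)
  u_3 = (420/419, -532/419, -539/419, -441/419)

Orthogonality check:
  u_2 · u_1 = 0 (should be 0)
  u_3 · u_1 = 0 (should be 0)
  u_3 · u_2 = 0 (should be 0)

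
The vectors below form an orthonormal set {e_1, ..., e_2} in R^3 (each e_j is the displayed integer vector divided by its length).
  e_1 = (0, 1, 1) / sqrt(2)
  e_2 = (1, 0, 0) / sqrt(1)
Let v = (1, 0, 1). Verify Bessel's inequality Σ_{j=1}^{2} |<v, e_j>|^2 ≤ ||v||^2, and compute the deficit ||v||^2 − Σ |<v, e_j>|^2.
Σ |<v, e_j>|^2 = 3/2; ||v||^2 = 2; deficit = 1/2

Write each e_j = u_j / sqrt(<u_j, u_j>) where u_j is the displayed integer vector. Then <v, e_j> = <v, u_j> / sqrt(<u_j, u_j>), so |<v, e_j>|^2 = <v, u_j>^2 / <u_j, u_j>.
Coefficients: <v, e_1> = 1/sqrt(2), <v, e_2> = 1/sqrt(1).
Square and sum: Σ |<v, e_j>|^2 = 3/2.
Compute ||v||^2 = v·v = 2.
Deficit = 2 − 3/2 = 1/2 ≥ 0, confirming Bessel's inequality. (The deficit equals ||v − Σ <v,e_j> e_j||^2, the squared distance from v to span{e_j}.)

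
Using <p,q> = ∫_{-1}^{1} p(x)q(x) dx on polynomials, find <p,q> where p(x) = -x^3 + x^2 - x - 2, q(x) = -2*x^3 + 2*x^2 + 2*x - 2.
<p,q> = 424/105

Expand the product: p(x)·q(x) = 2*x^6 - 4*x^5 + 2*x^4 + 6*x^3 - 8*x^2 - 2*x + 4.
∫_{-1}^{1} of each monomial x^k gives [2/(k+1) if k even, 0 if k odd]. Integrating term-by-term (or equivalently evaluating the antiderivative F(x) = 2*x^7/7 - 2*x^6/3 + 2*x^5/5 + 3*x^4/2 - 8*x^3/3 - x^2 + 4*x at the endpoints):
  F(1) − F(−1) = 389/210 − (-153/70) = 424/105.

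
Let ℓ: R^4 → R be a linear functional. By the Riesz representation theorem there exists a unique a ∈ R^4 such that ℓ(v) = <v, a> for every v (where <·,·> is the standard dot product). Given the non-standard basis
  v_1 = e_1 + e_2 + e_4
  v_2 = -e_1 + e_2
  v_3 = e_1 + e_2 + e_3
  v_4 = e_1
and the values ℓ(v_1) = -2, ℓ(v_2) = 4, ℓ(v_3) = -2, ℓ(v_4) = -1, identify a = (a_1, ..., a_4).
a = (-1, 3, -4, -4)

Write a = (a_1, ..., a_4) in the standard basis. For each basis vector v_i, ℓ(v_i) = <v_i, a> is a linear equation in the a_j's. Collect the n equations into a matrix system V a = ℓ, where row i of V is v_i (expressed in the standard basis). Since V is invertible (lower-triangular with 1s on the diagonal, up to permutation), solve by back-substitution:
  V =
[[1, 1, 0, 1],
 [-1, 1, 0, 0],
 [1, 1, 1, 0],
 [1, 0, 0, 0]]
  V a = (-2, 4, -2, -1)
Solving gives a = (-1, 3, -4, -4).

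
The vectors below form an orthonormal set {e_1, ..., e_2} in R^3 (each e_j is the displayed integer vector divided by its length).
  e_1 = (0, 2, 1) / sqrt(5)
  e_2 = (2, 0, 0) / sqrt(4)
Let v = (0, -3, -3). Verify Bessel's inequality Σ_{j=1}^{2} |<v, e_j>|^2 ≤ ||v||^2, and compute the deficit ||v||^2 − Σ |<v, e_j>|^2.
Σ |<v, e_j>|^2 = 81/5; ||v||^2 = 18; deficit = 9/5

Write each e_j = u_j / sqrt(<u_j, u_j>) where u_j is the displayed integer vector. Then <v, e_j> = <v, u_j> / sqrt(<u_j, u_j>), so |<v, e_j>|^2 = <v, u_j>^2 / <u_j, u_j>.
Coefficients: <v, e_1> = -9/sqrt(5), <v, e_2> = 0/sqrt(4).
Square and sum: Σ |<v, e_j>|^2 = 81/5.
Compute ||v||^2 = v·v = 18.
Deficit = 18 − 81/5 = 9/5 ≥ 0, confirming Bessel's inequality. (The deficit equals ||v − Σ <v,e_j> e_j||^2, the squared distance from v to span{e_j}.)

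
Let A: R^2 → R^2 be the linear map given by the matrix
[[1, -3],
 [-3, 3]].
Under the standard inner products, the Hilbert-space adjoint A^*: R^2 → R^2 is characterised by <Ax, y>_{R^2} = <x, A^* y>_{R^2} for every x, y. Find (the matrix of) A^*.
A^* = A^T =
[[1, -3],
 [-3, 3]]

For real matrices with standard dot products, the defining identity <Ax, y> = <x, A^* y> gives (Ax)^T y = x^T (A^*) y, i.e. x^T A^T y = x^T (A^*) y. Since this holds for all x, y, we must have A^* = A^T. Therefore
A^* =
[[1, -3],
 [-3, 3]].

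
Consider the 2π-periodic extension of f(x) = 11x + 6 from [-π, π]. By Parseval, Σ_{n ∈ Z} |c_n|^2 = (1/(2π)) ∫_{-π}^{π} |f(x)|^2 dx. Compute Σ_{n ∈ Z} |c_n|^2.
Σ |c_n|^2 = 121π^2/3 + 36

Expand and integrate term by term over [-π, π]:
  ∫ (11x)^2 dx = 121·(2π^3/3); ∫ 2·11·(6)·x dx = 0 (odd integrand); ∫ 6^2 dx = 36·2π.
So (1/(2π)) ∫_{-π}^{π} (11x + 6)^2 dx = 121π^2/3 + 36 = 121π^2/3 + 36.
Parseval ⇒ Σ |c_n|^2 = 121π^2/3 + 36.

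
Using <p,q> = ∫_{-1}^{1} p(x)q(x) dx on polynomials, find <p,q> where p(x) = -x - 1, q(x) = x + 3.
<p,q> = -20/3

Expand the product: p(x)·q(x) = -x^2 - 4*x - 3.
∫_{-1}^{1} of each monomial x^k gives [2/(k+1) if k even, 0 if k odd]. Integrating term-by-term (or equivalently evaluating the antiderivative F(x) = -x^3/3 - 2*x^2 - 3*x at the endpoints):
  F(1) − F(−1) = -16/3 − (4/3) = -20/3.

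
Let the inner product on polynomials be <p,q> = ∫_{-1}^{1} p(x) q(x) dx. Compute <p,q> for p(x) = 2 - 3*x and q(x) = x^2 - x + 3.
<p,q> = 46/3

Expand the product: p(x)·q(x) = -3*x^3 + 5*x^2 - 11*x + 6.
∫_{-1}^{1} of each monomial x^k gives [2/(k+1) if k even, 0 if k odd]. Integrating term-by-term (or equivalently evaluating the antiderivative F(x) = -3*x^4/4 + 5*x^3/3 - 11*x^2/2 + 6*x at the endpoints):
  F(1) − F(−1) = 17/12 − (-167/12) = 46/3.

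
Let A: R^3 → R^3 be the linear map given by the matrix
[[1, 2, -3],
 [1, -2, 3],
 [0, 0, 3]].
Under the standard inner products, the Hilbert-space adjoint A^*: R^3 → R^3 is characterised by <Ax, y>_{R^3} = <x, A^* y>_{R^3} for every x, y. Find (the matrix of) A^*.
A^* = A^T =
[[1, 1, 0],
 [2, -2, 0],
 [-3, 3, 3]]

For real matrices with standard dot products, the defining identity <Ax, y> = <x, A^* y> gives (Ax)^T y = x^T (A^*) y, i.e. x^T A^T y = x^T (A^*) y. Since this holds for all x, y, we must have A^* = A^T. Therefore
A^* =
[[1, 1, 0],
 [2, -2, 0],
 [-3, 3, 3]].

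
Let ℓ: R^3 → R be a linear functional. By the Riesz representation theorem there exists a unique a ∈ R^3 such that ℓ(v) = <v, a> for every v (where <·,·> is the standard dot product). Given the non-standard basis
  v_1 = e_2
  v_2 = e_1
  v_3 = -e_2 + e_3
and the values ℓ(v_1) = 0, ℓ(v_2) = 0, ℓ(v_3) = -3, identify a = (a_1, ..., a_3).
a = (0, 0, -3)

Write a = (a_1, ..., a_3) in the standard basis. For each basis vector v_i, ℓ(v_i) = <v_i, a> is a linear equation in the a_j's. Collect the n equations into a matrix system V a = ℓ, where row i of V is v_i (expressed in the standard basis). Since V is invertible (lower-triangular with 1s on the diagonal, up to permutation), solve by back-substitution:
  V =
[[0, 1, 0],
 [1, 0, 0],
 [0, -1, 1]]
  V a = (0, 0, -3)
Solving gives a = (0, 0, -3).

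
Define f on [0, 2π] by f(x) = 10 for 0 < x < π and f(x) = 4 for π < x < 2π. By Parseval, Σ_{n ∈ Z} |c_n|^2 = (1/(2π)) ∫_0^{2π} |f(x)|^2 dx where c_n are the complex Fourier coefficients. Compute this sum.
Σ |c_n|^2 = 58

Parseval equates the L^2 energy of f (normalised by 1/(2π)) with the ℓ^2 sum of its Fourier coefficients: (1/(2π)) ∫_0^{2π} |f|^2 = Σ |c_n|^2.
Compute the left side: (1/(2π)) [∫_0^π 10^2 dx + ∫_π^{2π} 4^2 dx] = (1/(2π)) · (100π + 16π) = (100 + 16)/2 = 58.
So Σ_{n ∈ Z} |c_n|^2 = 58.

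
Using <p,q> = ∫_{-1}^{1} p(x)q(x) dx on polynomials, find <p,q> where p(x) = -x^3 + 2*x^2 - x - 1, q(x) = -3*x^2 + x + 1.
<p,q> = -32/15

Expand the product: p(x)·q(x) = 3*x^5 - 7*x^4 + 4*x^3 + 4*x^2 - 2*x - 1.
∫_{-1}^{1} of each monomial x^k gives [2/(k+1) if k even, 0 if k odd]. Integrating term-by-term (or equivalently evaluating the antiderivative F(x) = x^6/2 - 7*x^5/5 + x^4 + 4*x^3/3 - x^2 - x at the endpoints):
  F(1) − F(−1) = -17/30 − (47/30) = -32/15.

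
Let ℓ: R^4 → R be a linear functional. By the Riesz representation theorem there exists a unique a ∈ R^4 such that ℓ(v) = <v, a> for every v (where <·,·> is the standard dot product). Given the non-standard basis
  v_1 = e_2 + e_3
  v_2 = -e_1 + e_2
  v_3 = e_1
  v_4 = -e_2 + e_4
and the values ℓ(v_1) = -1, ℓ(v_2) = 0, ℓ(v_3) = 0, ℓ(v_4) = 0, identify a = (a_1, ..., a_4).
a = (0, 0, -1, 0)

Write a = (a_1, ..., a_4) in the standard basis. For each basis vector v_i, ℓ(v_i) = <v_i, a> is a linear equation in the a_j's. Collect the n equations into a matrix system V a = ℓ, where row i of V is v_i (expressed in the standard basis). Since V is invertible (lower-triangular with 1s on the diagonal, up to permutation), solve by back-substitution:
  V =
[[0, 1, 1, 0],
 [-1, 1, 0, 0],
 [1, 0, 0, 0],
 [0, -1, 0, 1]]
  V a = (-1, 0, 0, 0)
Solving gives a = (0, 0, -1, 0).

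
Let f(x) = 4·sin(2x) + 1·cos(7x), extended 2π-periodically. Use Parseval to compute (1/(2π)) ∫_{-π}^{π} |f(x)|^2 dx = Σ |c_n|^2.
Σ |c_n|^2 = 17/2

Expand |f|^2 and use orthogonality of {sin(nx), cos(mx)} on [-π, π]:
  ∫_{-π}^{π} sin(nx)^2 dx = π, ∫ cos(mx)^2 dx = π, and cross terms integrate to 0.
So ∫_{-π}^{π} f(x)^2 dx = 4^2 · π + 1^2 · π = (16 + 1)π.
Divide by 2π: (16 + 1)/2 = 17/2.
By Parseval, this equals Σ |c_n|^2.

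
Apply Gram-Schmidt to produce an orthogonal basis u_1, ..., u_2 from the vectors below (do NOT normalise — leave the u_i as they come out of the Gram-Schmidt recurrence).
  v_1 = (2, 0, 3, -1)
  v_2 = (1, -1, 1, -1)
Orthogonal basis:
  u_1 = (2, 0, 3, -1)
  u_2 = (1/7, -1, -2/7, -4/7)

Apply the Gram-Schmidt recurrence
  u_1 = v_1
  u_i = v_i − Σ_{j<i} ((v_i · u_j) / (u_j · u_j)) · u_j.

Step by step this gives:
  u_1 = (2, 0, 3, -1)
  u_2 = (1/7, -1, -2/7, -4/7)

Orthogonality check:
  u_2 · u_1 = 0 (should be 0)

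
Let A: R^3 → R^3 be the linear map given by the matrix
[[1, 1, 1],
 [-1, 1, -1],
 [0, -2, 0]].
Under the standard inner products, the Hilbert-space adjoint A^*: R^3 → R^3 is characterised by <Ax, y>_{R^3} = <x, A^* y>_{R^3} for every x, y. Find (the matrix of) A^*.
A^* = A^T =
[[1, -1, 0],
 [1, 1, -2],
 [1, -1, 0]]

For real matrices with standard dot products, the defining identity <Ax, y> = <x, A^* y> gives (Ax)^T y = x^T (A^*) y, i.e. x^T A^T y = x^T (A^*) y. Since this holds for all x, y, we must have A^* = A^T. Therefore
A^* =
[[1, -1, 0],
 [1, 1, -2],
 [1, -1, 0]].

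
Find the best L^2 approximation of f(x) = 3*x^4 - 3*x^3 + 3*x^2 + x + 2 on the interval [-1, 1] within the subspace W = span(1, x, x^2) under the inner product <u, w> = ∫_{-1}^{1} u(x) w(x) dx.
g(x) = 39*x^2/7 - 4*x/5 + 61/35

The best approximation g ∈ W is the orthogonal projection of f onto W. Writing g = a_0 + a_1 x + a_2 x^2, the coefficients solve the normal equations G · a = b where
  G_{ij} = <φ_i, φ_j> and b_i = <f, φ_i>, with φ_0 = 1, φ_1 = x, φ_2 = x^2.
G =
  [2, 0, 2/3]
  [0, 2/3, 0]
  [2/3, 0, 2/5],
b = (36/5, -8/15, 356/105).
Solving gives a_0 = 61/35, a_1 = -4/5, a_2 = 39/7, so
  g(x) = 39*x^2/7 - 4*x/5 + 61/35.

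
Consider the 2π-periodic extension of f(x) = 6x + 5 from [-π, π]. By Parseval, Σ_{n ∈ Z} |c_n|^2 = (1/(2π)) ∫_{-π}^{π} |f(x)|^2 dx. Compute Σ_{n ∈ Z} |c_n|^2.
Σ |c_n|^2 = 12π^2 + 25

Expand and integrate term by term over [-π, π]:
  ∫ (6x)^2 dx = 36·(2π^3/3); ∫ 2·6·(5)·x dx = 0 (odd integrand); ∫ 5^2 dx = 25·2π.
So (1/(2π)) ∫_{-π}^{π} (6x + 5)^2 dx = 36π^2/3 + 25 = 12π^2 + 25.
Parseval ⇒ Σ |c_n|^2 = 12π^2 + 25.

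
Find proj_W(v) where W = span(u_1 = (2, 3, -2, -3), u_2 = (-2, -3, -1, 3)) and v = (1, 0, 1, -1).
proj_W(v) = (5/11, 15/22, 1, -15/22)

Set up U = [u_1 | ... | u_2] ∈ R^(4×2). The projector onto W = col(U) is P = U (U^T U)^(-1) U^T.
Compute U^T U =
  [26, -20]
  [-20, 23],
and U^T v = (3, -6).
Solve U^T U · c = U^T v for the coefficients: c = (-17/66, -16/33). The projection is proj_W(v) = U c.
Check: (v - proj_W(v)) · u_1 = 0  (should be 0).
Check: (v - proj_W(v)) · u_2 = 0  (should be 0).
Result: proj_W(v) = (5/11, 15/22, 1, -15/22).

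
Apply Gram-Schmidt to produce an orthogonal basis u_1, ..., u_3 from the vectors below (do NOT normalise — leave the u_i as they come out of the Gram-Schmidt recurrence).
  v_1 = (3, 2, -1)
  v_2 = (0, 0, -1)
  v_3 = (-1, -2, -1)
Orthogonal basis:
  u_1 = (3, 2, -1)
  u_2 = (-3/14, -1/7, -13/14)
  u_3 = (8/13, -12/13, 0)

Apply the Gram-Schmidt recurrence
  u_1 = v_1
  u_i = v_i − Σ_{j<i} ((v_i · u_j) / (u_j · u_j)) · u_j.

Step by step this gives:
  u_1 = (3, 2, -1)
  u_2 = (-3/14, -1/7, -13/14)
  u_3 = (8/13, -12/13, 0)

Orthogonality check:
  u_2 · u_1 = 0 (should be 0)
  u_3 · u_1 = 0 (should be 0)
  u_3 · u_2 = 0 (should be 0)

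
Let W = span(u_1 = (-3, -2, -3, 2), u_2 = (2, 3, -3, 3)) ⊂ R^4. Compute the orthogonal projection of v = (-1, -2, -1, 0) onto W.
proj_W(v) = (-1295/797, -1130/797, -495/797, 170/797)

Set up U = [u_1 | ... | u_2] ∈ R^(4×2). The projector onto W = col(U) is P = U (U^T U)^(-1) U^T.
Compute U^T U =
  [26, 3]
  [3, 31],
and U^T v = (10, -5).
Solve U^T U · c = U^T v for the coefficients: c = (325/797, -160/797). The projection is proj_W(v) = U c.
Check: (v - proj_W(v)) · u_1 = 0  (should be 0).
Check: (v - proj_W(v)) · u_2 = 0  (should be 0).
Result: proj_W(v) = (-1295/797, -1130/797, -495/797, 170/797).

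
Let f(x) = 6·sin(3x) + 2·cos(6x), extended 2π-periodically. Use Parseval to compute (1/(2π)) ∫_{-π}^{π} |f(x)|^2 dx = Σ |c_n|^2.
Σ |c_n|^2 = 20

Expand |f|^2 and use orthogonality of {sin(nx), cos(mx)} on [-π, π]:
  ∫_{-π}^{π} sin(nx)^2 dx = π, ∫ cos(mx)^2 dx = π, and cross terms integrate to 0.
So ∫_{-π}^{π} f(x)^2 dx = 6^2 · π + 2^2 · π = (36 + 4)π.
Divide by 2π: (36 + 4)/2 = 20.
By Parseval, this equals Σ |c_n|^2.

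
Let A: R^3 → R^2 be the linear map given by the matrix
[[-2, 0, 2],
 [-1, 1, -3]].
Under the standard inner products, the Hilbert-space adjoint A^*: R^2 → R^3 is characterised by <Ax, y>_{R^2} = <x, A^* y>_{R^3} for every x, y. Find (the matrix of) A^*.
A^* = A^T =
[[-2, -1],
 [0, 1],
 [2, -3]]

For real matrices with standard dot products, the defining identity <Ax, y> = <x, A^* y> gives (Ax)^T y = x^T (A^*) y, i.e. x^T A^T y = x^T (A^*) y. Since this holds for all x, y, we must have A^* = A^T. Therefore
A^* =
[[-2, -1],
 [0, 1],
 [2, -3]].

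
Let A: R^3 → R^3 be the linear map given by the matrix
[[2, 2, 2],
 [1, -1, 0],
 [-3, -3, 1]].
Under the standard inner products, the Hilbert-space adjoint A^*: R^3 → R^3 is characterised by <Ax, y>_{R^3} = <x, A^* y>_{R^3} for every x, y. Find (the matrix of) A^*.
A^* = A^T =
[[2, 1, -3],
 [2, -1, -3],
 [2, 0, 1]]

For real matrices with standard dot products, the defining identity <Ax, y> = <x, A^* y> gives (Ax)^T y = x^T (A^*) y, i.e. x^T A^T y = x^T (A^*) y. Since this holds for all x, y, we must have A^* = A^T. Therefore
A^* =
[[2, 1, -3],
 [2, -1, -3],
 [2, 0, 1]].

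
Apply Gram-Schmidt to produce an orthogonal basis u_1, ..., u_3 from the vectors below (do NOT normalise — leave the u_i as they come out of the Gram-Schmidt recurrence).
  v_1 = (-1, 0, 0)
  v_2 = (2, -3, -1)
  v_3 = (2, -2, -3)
Orthogonal basis:
  u_1 = (-1, 0, 0)
  u_2 = (0, -3, -1)
  u_3 = (0, 7/10, -21/10)

Apply the Gram-Schmidt recurrence
  u_1 = v_1
  u_i = v_i − Σ_{j<i} ((v_i · u_j) / (u_j · u_j)) · u_j.

Step by step this gives:
  u_1 = (-1, 0, 0)
  u_2 = (0, -3, -1)
  u_3 = (0, 7/10, -21/10)

Orthogonality check:
  u_2 · u_1 = 0 (should be 0)
  u_3 · u_1 = 0 (should be 0)
  u_3 · u_2 = 0 (should be 0)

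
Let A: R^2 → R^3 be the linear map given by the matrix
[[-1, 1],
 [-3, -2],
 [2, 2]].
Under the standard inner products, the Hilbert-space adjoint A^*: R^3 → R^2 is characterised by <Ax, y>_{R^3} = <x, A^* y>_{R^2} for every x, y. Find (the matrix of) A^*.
A^* = A^T =
[[-1, -3, 2],
 [1, -2, 2]]

For real matrices with standard dot products, the defining identity <Ax, y> = <x, A^* y> gives (Ax)^T y = x^T (A^*) y, i.e. x^T A^T y = x^T (A^*) y. Since this holds for all x, y, we must have A^* = A^T. Therefore
A^* =
[[-1, -3, 2],
 [1, -2, 2]].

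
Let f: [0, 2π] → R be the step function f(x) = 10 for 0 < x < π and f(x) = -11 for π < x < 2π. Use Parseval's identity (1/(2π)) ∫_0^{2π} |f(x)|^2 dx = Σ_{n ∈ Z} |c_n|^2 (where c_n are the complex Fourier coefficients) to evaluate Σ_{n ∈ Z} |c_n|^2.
Σ |c_n|^2 = 221/2

Parseval equates the L^2 energy of f (normalised by 1/(2π)) with the ℓ^2 sum of its Fourier coefficients: (1/(2π)) ∫_0^{2π} |f|^2 = Σ |c_n|^2.
Compute the left side: (1/(2π)) [∫_0^π 10^2 dx + ∫_π^{2π} (-11)^2 dx] = (1/(2π)) · (100π + 121π) = (100 + 121)/2 = 221/2.
So Σ_{n ∈ Z} |c_n|^2 = 221/2.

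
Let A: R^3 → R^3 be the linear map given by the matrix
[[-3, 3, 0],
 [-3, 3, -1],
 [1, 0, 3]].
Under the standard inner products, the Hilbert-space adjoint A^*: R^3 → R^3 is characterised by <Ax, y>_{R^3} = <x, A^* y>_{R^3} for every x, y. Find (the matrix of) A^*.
A^* = A^T =
[[-3, -3, 1],
 [3, 3, 0],
 [0, -1, 3]]

For real matrices with standard dot products, the defining identity <Ax, y> = <x, A^* y> gives (Ax)^T y = x^T (A^*) y, i.e. x^T A^T y = x^T (A^*) y. Since this holds for all x, y, we must have A^* = A^T. Therefore
A^* =
[[-3, -3, 1],
 [3, 3, 0],
 [0, -1, 3]].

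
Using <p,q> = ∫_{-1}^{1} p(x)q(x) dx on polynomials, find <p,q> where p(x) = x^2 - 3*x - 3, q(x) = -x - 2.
<p,q> = 38/3

Expand the product: p(x)·q(x) = -x^3 + x^2 + 9*x + 6.
∫_{-1}^{1} of each monomial x^k gives [2/(k+1) if k even, 0 if k odd]. Integrating term-by-term (or equivalently evaluating the antiderivative F(x) = -x^4/4 + x^3/3 + 9*x^2/2 + 6*x at the endpoints):
  F(1) − F(−1) = 127/12 − (-25/12) = 38/3.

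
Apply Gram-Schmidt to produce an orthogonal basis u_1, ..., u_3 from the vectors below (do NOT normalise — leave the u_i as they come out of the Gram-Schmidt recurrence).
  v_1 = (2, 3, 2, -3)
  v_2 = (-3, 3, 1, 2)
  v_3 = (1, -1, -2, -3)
Orthogonal basis:
  u_1 = (2, 3, 2, -3)
  u_2 = (-38/13, 81/26, 14/13, 49/26)
  u_3 = (-213/199, 83/199, -330/199, -279/199)

Apply the Gram-Schmidt recurrence
  u_1 = v_1
  u_i = v_i − Σ_{j<i} ((v_i · u_j) / (u_j · u_j)) · u_j.

Step by step this gives:
  u_1 = (2, 3, 2, -3)
  u_2 = (-38/13, 81/26, 14/13, 49/26)
  u_3 = (-213/199, 83/199, -330/199, -279/199)

Orthogonality check:
  u_2 · u_1 = 0 (should be 0)
  u_3 · u_1 = 0 (should be 0)
  u_3 · u_2 = 0 (should be 0)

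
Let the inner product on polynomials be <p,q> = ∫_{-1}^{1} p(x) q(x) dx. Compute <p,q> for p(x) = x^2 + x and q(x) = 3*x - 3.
<p,q> = 0

Expand the product: p(x)·q(x) = 3*x^3 - 3*x.
∫_{-1}^{1} of each monomial x^k gives [2/(k+1) if k even, 0 if k odd]. Integrating term-by-term (or equivalently evaluating the antiderivative F(x) = 3*x^4/4 - 3*x^2/2 at the endpoints):
  F(1) − F(−1) = -3/4 − (-3/4) = 0.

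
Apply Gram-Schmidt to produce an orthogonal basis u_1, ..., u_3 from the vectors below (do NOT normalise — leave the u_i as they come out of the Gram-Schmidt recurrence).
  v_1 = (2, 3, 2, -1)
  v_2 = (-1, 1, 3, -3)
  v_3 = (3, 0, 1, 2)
Orthogonal basis:
  u_1 = (2, 3, 2, -1)
  u_2 = (-19/9, -2/3, 17/9, -22/9)
  u_3 = (63/65, -93/65, 101/65, 49/65)

Apply the Gram-Schmidt recurrence
  u_1 = v_1
  u_i = v_i − Σ_{j<i} ((v_i · u_j) / (u_j · u_j)) · u_j.

Step by step this gives:
  u_1 = (2, 3, 2, -1)
  u_2 = (-19/9, -2/3, 17/9, -22/9)
  u_3 = (63/65, -93/65, 101/65, 49/65)

Orthogonality check:
  u_2 · u_1 = 0 (should be 0)
  u_3 · u_1 = 0 (should be 0)
  u_3 · u_2 = 0 (should be 0)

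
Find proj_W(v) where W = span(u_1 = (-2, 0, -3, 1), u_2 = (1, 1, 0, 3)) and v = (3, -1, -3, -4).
proj_W(v) = (-137/153, -139/153, 1/51, -418/153)

Set up U = [u_1 | ... | u_2] ∈ R^(4×2). The projector onto W = col(U) is P = U (U^T U)^(-1) U^T.
Compute U^T U =
  [14, 1]
  [1, 11],
and U^T v = (-1, -10).
Solve U^T U · c = U^T v for the coefficients: c = (-1/153, -139/153). The projection is proj_W(v) = U c.
Check: (v - proj_W(v)) · u_1 = 0  (should be 0).
Check: (v - proj_W(v)) · u_2 = 0  (should be 0).
Result: proj_W(v) = (-137/153, -139/153, 1/51, -418/153).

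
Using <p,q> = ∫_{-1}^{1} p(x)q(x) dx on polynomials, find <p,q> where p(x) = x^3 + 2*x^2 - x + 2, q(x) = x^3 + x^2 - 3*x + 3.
<p,q> = 1976/105

Expand the product: p(x)·q(x) = x^6 + 3*x^5 - 2*x^4 - 2*x^3 + 11*x^2 - 9*x + 6.
∫_{-1}^{1} of each monomial x^k gives [2/(k+1) if k even, 0 if k odd]. Integrating term-by-term (or equivalently evaluating the antiderivative F(x) = x^7/7 + x^6/2 - 2*x^5/5 - x^4/2 + 11*x^3/3 - 9*x^2/2 + 6*x at the endpoints):
  F(1) − F(−1) = 1031/210 − (-2921/210) = 1976/105.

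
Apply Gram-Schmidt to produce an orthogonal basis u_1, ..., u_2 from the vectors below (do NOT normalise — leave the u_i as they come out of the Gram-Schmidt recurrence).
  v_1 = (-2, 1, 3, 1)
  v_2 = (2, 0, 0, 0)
Orthogonal basis:
  u_1 = (-2, 1, 3, 1)
  u_2 = (22/15, 4/15, 4/5, 4/15)

Apply the Gram-Schmidt recurrence
  u_1 = v_1
  u_i = v_i − Σ_{j<i} ((v_i · u_j) / (u_j · u_j)) · u_j.

Step by step this gives:
  u_1 = (-2, 1, 3, 1)
  u_2 = (22/15, 4/15, 4/5, 4/15)

Orthogonality check:
  u_2 · u_1 = 0 (should be 0)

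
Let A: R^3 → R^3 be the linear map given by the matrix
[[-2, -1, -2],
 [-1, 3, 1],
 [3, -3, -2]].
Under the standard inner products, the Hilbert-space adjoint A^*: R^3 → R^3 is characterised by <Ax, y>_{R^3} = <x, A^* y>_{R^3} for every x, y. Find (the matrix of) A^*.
A^* = A^T =
[[-2, -1, 3],
 [-1, 3, -3],
 [-2, 1, -2]]

For real matrices with standard dot products, the defining identity <Ax, y> = <x, A^* y> gives (Ax)^T y = x^T (A^*) y, i.e. x^T A^T y = x^T (A^*) y. Since this holds for all x, y, we must have A^* = A^T. Therefore
A^* =
[[-2, -1, 3],
 [-1, 3, -3],
 [-2, 1, -2]].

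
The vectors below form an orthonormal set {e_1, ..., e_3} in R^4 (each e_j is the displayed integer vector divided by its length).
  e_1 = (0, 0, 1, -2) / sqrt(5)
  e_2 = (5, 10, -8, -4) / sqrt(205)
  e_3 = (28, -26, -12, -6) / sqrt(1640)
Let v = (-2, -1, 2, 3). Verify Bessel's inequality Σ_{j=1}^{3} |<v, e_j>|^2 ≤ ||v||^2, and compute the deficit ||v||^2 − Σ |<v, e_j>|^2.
Σ |<v, e_j>|^2 = 88/5; ||v||^2 = 18; deficit = 2/5

Write each e_j = u_j / sqrt(<u_j, u_j>) where u_j is the displayed integer vector. Then <v, e_j> = <v, u_j> / sqrt(<u_j, u_j>), so |<v, e_j>|^2 = <v, u_j>^2 / <u_j, u_j>.
Coefficients: <v, e_1> = -4/sqrt(5), <v, e_2> = -48/sqrt(205), <v, e_3> = -72/sqrt(1640).
Square and sum: Σ |<v, e_j>|^2 = 88/5.
Compute ||v||^2 = v·v = 18.
Deficit = 18 − 88/5 = 2/5 ≥ 0, confirming Bessel's inequality. (The deficit equals ||v − Σ <v,e_j> e_j||^2, the squared distance from v to span{e_j}.)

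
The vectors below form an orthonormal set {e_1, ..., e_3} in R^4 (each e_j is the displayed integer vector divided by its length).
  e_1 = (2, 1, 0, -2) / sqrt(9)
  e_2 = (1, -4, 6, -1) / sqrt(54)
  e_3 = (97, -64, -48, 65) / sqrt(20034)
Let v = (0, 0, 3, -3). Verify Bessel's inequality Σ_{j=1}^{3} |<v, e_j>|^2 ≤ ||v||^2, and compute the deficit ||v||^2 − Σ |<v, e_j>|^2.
Σ |<v, e_j>|^2 = 6642/371; ||v||^2 = 18; deficit = 36/371

Write each e_j = u_j / sqrt(<u_j, u_j>) where u_j is the displayed integer vector. Then <v, e_j> = <v, u_j> / sqrt(<u_j, u_j>), so |<v, e_j>|^2 = <v, u_j>^2 / <u_j, u_j>.
Coefficients: <v, e_1> = 6/sqrt(9), <v, e_2> = 21/sqrt(54), <v, e_3> = -339/sqrt(20034).
Square and sum: Σ |<v, e_j>|^2 = 6642/371.
Compute ||v||^2 = v·v = 18.
Deficit = 18 − 6642/371 = 36/371 ≥ 0, confirming Bessel's inequality. (The deficit equals ||v − Σ <v,e_j> e_j||^2, the squared distance from v to span{e_j}.)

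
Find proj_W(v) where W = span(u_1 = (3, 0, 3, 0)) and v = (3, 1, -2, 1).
proj_W(v) = (1/2, 0, 1/2, 0)

Set up U = [u_1 | ... | u_1] ∈ R^(4×1). The projector onto W = col(U) is P = U (U^T U)^(-1) U^T.
Compute U^T U =
  [18],
and U^T v = (3).
Solve U^T U · c = U^T v for the coefficients: c = (1/6). The projection is proj_W(v) = U c.
Check: (v - proj_W(v)) · u_1 = 0  (should be 0).
Result: proj_W(v) = (1/2, 0, 1/2, 0).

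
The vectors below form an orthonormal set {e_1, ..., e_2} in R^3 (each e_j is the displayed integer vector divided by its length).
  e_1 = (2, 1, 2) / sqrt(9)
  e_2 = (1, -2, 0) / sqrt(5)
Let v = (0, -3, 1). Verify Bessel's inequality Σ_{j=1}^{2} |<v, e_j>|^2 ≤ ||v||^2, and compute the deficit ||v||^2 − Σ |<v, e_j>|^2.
Σ |<v, e_j>|^2 = 329/45; ||v||^2 = 10; deficit = 121/45

Write each e_j = u_j / sqrt(<u_j, u_j>) where u_j is the displayed integer vector. Then <v, e_j> = <v, u_j> / sqrt(<u_j, u_j>), so |<v, e_j>|^2 = <v, u_j>^2 / <u_j, u_j>.
Coefficients: <v, e_1> = -1/sqrt(9), <v, e_2> = 6/sqrt(5).
Square and sum: Σ |<v, e_j>|^2 = 329/45.
Compute ||v||^2 = v·v = 10.
Deficit = 10 − 329/45 = 121/45 ≥ 0, confirming Bessel's inequality. (The deficit equals ||v − Σ <v,e_j> e_j||^2, the squared distance from v to span{e_j}.)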